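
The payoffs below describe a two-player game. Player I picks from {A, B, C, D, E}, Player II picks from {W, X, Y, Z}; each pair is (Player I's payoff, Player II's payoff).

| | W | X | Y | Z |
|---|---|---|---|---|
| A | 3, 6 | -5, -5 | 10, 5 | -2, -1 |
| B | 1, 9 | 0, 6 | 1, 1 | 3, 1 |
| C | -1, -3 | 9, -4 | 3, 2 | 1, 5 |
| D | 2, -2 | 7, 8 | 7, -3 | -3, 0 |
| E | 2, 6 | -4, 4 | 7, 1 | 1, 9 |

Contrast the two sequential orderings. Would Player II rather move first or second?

second

If Player I leads: Player II's best replies are A→W, B→W, C→Z, D→X, E→Z; Player I's induced payoffs 3, 1, 1, 7, 1; outcome (D, X), payoffs (7, 8).
If Player II leads: Player I's best replies are W→A, X→C, Y→A, Z→B; Player II's induced payoffs 6, -4, 5, 1; outcome (A, W), payoffs (3, 6).
Player II gets 6 moving first and 8 moving second, so Player II prefers to move second.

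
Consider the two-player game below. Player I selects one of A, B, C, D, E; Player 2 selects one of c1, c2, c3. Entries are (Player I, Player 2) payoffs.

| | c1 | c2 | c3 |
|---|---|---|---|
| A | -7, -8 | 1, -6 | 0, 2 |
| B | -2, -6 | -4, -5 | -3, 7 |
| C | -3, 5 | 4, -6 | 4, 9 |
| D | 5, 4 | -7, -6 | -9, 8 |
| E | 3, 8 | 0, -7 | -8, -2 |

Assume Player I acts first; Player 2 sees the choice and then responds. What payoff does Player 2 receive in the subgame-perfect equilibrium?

Solve by backward induction (Player I leads).
- A → Player 2 plays c3 (best of -8, -6, 2); Player I gets 0.
- B → Player 2 plays c3 (best of -6, -5, 7); Player I gets -3.
- C → Player 2 plays c3 (best of 5, -6, 9); Player I gets 4.
- D → Player 2 plays c3 (best of 4, -6, 8); Player I gets -9.
- E → Player 2 plays c1 (best of 8, -7, -2); Player I gets 3.
Among 0, -3, 4, -9, 3, the best is 4 at C. Subgame-perfect outcome: (C, c3) with payoffs (4, 9).

9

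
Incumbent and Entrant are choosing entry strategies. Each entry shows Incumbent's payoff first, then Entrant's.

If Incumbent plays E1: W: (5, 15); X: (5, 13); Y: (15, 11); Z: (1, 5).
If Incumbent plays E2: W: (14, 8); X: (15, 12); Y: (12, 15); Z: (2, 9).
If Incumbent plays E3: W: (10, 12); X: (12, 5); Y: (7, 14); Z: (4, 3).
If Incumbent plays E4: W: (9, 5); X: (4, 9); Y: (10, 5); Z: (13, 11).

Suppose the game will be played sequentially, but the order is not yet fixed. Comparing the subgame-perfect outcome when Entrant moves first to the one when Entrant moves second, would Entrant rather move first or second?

If Incumbent leads: Entrant's best replies are E1→W, E2→Y, E3→Y, E4→Z; Incumbent's induced payoffs 5, 12, 7, 13; outcome (E4, Z), payoffs (13, 11).
If Entrant leads: Incumbent's best replies are W→E2, X→E2, Y→E1, Z→E4; Entrant's induced payoffs 8, 12, 11, 11; outcome (E2, X), payoffs (15, 12).
Entrant gets 12 moving first and 11 moving second, so Entrant prefers to move first.

first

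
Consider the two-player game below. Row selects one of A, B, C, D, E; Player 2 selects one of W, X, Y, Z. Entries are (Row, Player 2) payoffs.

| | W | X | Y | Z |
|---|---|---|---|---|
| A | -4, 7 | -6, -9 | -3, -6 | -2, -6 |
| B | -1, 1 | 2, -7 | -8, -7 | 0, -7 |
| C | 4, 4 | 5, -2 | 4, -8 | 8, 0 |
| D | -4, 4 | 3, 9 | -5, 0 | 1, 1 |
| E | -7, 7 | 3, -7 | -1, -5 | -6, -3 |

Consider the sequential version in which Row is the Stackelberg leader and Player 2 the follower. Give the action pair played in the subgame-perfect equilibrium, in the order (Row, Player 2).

Work backward from Player 2's decision.
- A → Player 2 plays W (best of 7, -9, -6, -6); Row gets -4.
- B → Player 2 plays W (best of 1, -7, -7, -7); Row gets -1.
- C → Player 2 plays W (best of 4, -2, -8, 0); Row gets 4.
- D → Player 2 plays X (best of 4, 9, 0, 1); Row gets 3.
- E → Player 2 plays W (best of 7, -7, -5, -3); Row gets -7.
Maximizing over -4, -1, 4, 3, -7, Row chooses C. Subgame-perfect outcome: (C, W) with payoffs (4, 4).

(C, W)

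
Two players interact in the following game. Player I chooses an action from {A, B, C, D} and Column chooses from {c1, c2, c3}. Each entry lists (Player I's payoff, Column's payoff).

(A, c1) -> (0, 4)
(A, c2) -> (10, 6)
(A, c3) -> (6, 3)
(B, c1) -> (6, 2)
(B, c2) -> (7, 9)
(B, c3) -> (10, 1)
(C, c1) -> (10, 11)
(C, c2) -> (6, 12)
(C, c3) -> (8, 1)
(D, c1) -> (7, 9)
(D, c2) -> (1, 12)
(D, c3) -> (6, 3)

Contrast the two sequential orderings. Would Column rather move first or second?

If Player I leads: Column's best replies are A→c2, B→c2, C→c2, D→c2; Player I's induced payoffs 10, 7, 6, 1; outcome (A, c2), payoffs (10, 6).
If Column leads: Player I's best replies are c1→C, c2→A, c3→B; Column's induced payoffs 11, 6, 1; outcome (C, c1), payoffs (10, 11).
Column gets 11 moving first and 6 moving second, so Column prefers to move first.

first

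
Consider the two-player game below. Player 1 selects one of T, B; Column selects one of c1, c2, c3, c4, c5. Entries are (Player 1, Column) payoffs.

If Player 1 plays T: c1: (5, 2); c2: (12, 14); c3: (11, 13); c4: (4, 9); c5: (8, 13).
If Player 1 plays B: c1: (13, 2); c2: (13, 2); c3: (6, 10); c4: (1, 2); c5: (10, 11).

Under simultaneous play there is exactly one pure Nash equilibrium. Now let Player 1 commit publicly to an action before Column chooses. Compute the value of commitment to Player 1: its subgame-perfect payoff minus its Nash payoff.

Solve by backward induction (Player 1 leads).
- T → Column plays c2 (best of 2, 14, 13, 9, 13); Player 1 gets 12.
- B → Column plays c5 (best of 2, 2, 10, 2, 11); Player 1 gets 10.
Player 1's induced payoffs are 12, 10, so Player 1 commits to T. Subgame-perfect outcome: (T, c2) with payoffs (12, 14).
Under simultaneous play:
Player 1's best replies: c1→B; c2→B; c3→T; c4→T; c5→B.
Column's best replies: T→c2; B→c5.
Only (B, c5) has each player best-responding; Nash payoffs (10, 11).
Player 1's commitment gain: 12 − 10 = 2.

2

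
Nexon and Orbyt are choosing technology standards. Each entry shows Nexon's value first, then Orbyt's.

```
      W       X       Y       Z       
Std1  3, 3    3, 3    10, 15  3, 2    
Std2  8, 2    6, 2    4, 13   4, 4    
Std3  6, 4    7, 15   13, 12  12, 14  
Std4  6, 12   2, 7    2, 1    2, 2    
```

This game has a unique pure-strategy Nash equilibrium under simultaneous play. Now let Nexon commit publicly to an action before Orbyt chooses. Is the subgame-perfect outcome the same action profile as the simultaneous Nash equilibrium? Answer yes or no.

no

Backward induction with Nexon moving first.
- Std1: Orbyt compares 3, 3, 15, 2 and picks Y; Nexon would get 10.
- Std2: Orbyt compares 2, 2, 13, 4 and picks Y; Nexon would get 4.
- Std3: Orbyt compares 4, 15, 12, 14 and picks X; Nexon would get 7.
- Std4: Orbyt compares 12, 7, 1, 2 and picks W; Nexon would get 6.
Among 10, 4, 7, 6, the best is 10 at Std1. Subgame-perfect outcome: (Std1, Y) with payoffs (10, 15).
Under simultaneous play:
Nexon's best replies: W→Std2; X→Std3; Y→Std3; Z→Std3.
Orbyt's best replies: Std1→Y; Std2→Y; Std3→X; Std4→W.
The unique mutual best reply is (Std3, X), giving (7, 15).
Sequential outcome (Std1, Y) differs from the Nash profile (Std3, X).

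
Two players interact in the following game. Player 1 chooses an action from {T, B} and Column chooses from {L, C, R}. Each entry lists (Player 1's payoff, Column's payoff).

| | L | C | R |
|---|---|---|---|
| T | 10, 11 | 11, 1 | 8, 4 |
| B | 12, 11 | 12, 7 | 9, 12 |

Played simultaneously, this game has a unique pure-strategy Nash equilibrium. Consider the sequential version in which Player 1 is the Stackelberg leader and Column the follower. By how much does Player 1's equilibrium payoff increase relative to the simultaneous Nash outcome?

Work backward from Column's decision.
- T → Column plays L (best of 11, 1, 4); Player 1 gets 10.
- B → Column plays R (best of 11, 7, 12); Player 1 gets 9.
Maximizing over 10, 9, Player 1 chooses T. Subgame-perfect outcome: (T, L) with payoffs (10, 11).
Now find the simultaneous Nash equilibrium.
Player 1's best replies: L→B; C→B; R→B.
Column's best replies: T→L; B→R.
The unique mutual best reply is (B, R), giving (9, 12).
Player 1's commitment gain: 10 − 9 = 1.

1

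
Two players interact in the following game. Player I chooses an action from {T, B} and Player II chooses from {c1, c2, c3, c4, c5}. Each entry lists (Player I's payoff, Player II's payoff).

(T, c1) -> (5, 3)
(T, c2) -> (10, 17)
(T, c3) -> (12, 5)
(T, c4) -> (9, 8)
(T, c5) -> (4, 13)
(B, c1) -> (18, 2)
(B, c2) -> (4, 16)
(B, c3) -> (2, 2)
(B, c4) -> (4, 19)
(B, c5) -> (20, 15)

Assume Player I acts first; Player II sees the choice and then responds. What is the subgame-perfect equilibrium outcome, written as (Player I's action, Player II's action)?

Solve by backward induction (Player I leads).
- T: Player II compares 3, 17, 5, 8, 13 and picks c2; Player I would get 10.
- B: Player II compares 2, 16, 2, 19, 15 and picks c4; Player I would get 4.
Maximizing over 10, 4, Player I chooses T. Subgame-perfect outcome: (T, c2) with payoffs (10, 17).

(T, c2)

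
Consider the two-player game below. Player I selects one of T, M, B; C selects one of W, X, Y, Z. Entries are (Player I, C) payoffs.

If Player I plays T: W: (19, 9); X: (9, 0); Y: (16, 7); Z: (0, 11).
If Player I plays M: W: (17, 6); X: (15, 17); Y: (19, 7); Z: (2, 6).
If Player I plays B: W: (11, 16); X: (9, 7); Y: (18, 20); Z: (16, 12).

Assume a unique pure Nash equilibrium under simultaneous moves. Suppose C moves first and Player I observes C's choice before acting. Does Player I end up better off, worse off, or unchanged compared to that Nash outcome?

unchanged

Backward induction with C moving first.
- W → Player I plays T (best of 19, 17, 11); C gets 9.
- X → Player I plays M (best of 9, 15, 9); C gets 17.
- Y → Player I plays M (best of 16, 19, 18); C gets 7.
- Z → Player I plays B (best of 0, 2, 16); C gets 12.
Maximizing over 9, 17, 7, 12, C chooses X. Subgame-perfect outcome: (M, X) with payoffs (15, 17).
Under simultaneous play:
Player I's best replies: W→T; X→M; Y→M; Z→B.
C's best replies: T→Z; M→X; B→Y.
Only (M, X) has each player best-responding; Nash payoffs (15, 17).
Player I earns 15 sequentially versus 15 at the Nash outcome: unchanged.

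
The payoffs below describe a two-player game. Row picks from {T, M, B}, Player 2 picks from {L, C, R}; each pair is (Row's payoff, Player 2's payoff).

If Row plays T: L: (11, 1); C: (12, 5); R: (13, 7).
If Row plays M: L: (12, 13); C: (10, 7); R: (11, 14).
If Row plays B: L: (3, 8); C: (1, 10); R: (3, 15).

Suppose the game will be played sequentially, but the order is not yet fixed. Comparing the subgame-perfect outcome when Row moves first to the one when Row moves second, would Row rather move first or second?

first

If Row leads: Player 2's best replies are T→R, M→R, B→R; Row's induced payoffs 13, 11, 3; outcome (T, R), payoffs (13, 7).
If Player 2 leads: Row's best replies are L→M, C→T, R→T; Player 2's induced payoffs 13, 5, 7; outcome (M, L), payoffs (12, 13).
Row gets 13 moving first and 12 moving second, so Row prefers to move first.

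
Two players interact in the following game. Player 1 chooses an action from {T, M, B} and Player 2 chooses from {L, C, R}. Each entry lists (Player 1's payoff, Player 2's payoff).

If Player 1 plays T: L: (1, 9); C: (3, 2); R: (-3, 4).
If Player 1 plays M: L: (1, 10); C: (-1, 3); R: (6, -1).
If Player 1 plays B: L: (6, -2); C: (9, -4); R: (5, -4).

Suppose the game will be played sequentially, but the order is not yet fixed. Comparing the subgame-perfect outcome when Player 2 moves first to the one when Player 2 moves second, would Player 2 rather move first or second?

first

If Player 1 leads: Player 2's best replies are T→L, M→L, B→L; Player 1's induced payoffs 1, 1, 6; outcome (B, L), payoffs (6, -2).
If Player 2 leads: Player 1's best replies are L→B, C→B, R→M; Player 2's induced payoffs -2, -4, -1; outcome (M, R), payoffs (6, -1).
Player 2 gets -1 moving first and -2 moving second, so Player 2 prefers to move first.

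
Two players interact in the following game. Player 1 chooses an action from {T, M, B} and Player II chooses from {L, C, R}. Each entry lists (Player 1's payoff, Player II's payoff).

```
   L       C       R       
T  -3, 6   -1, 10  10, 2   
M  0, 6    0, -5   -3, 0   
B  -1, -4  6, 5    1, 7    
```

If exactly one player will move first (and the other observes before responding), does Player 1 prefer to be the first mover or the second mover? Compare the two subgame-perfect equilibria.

If Player 1 leads: Player II's best replies are T→C, M→L, B→R; Player 1's induced payoffs -1, 0, 1; outcome (B, R), payoffs (1, 7).
If Player II leads: Player 1's best replies are L→M, C→B, R→T; Player II's induced payoffs 6, 5, 2; outcome (M, L), payoffs (0, 6).
Player 1 gets 1 moving first and 0 moving second, so Player 1 prefers to move first.

first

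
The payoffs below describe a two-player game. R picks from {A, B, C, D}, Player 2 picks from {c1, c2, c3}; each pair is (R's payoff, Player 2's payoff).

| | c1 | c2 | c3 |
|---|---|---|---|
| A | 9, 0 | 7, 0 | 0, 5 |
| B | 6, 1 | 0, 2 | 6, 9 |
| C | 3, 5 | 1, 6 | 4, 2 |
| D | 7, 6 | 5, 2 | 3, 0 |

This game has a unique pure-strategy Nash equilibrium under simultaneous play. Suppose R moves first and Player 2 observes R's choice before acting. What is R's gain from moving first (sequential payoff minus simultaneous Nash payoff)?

1

Solve by backward induction (R leads).
- A: BR = c3, leader payoff 0.
- B: BR = c3, leader payoff 6.
- C: BR = c2, leader payoff 1.
- D: BR = c1, leader payoff 7.
Maximizing over 0, 6, 1, 7, R chooses D. Subgame-perfect outcome: (D, c1) with payoffs (7, 6).
Under simultaneous play:
R's best replies: c1→A; c2→A; c3→B.
Player 2's best replies: A→c3; B→c3; C→c2; D→c1.
The unique mutual best reply is (B, c3), giving (6, 9).
R's commitment gain: 7 − 6 = 1.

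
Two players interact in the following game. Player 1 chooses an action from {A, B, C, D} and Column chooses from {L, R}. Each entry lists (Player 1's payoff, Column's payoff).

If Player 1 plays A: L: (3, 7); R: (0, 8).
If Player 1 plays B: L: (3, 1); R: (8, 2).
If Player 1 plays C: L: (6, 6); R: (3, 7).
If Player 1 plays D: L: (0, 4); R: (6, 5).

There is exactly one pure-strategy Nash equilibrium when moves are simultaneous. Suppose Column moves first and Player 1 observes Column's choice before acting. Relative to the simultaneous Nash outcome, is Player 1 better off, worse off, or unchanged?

Work backward from Player 1's decision.
- L: BR = C, leader payoff 6.
- R: BR = B, leader payoff 2.
Maximizing over 6, 2, Column chooses L. Subgame-perfect outcome: (C, L) with payoffs (6, 6).
Now find the simultaneous Nash equilibrium.
Player 1's best replies: L→C; R→B.
Column's best replies: A→R; B→R; C→R; D→R.
The unique mutual best reply is (B, R), giving (8, 2).
Player 1 earns 6 sequentially versus 8 at the Nash outcome: worse off.

worse off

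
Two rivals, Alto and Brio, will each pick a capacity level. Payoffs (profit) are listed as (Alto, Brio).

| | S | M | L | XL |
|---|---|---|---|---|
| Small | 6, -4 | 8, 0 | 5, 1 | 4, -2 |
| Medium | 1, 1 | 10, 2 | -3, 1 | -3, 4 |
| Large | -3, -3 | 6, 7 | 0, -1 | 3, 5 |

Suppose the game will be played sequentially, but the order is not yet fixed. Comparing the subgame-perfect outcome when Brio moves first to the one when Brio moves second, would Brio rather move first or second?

second

If Alto leads: Brio's best replies are Small→L, Medium→XL, Large→M; Alto's induced payoffs 5, -3, 6; outcome (Large, M), payoffs (6, 7).
If Brio leads: Alto's best replies are S→Small, M→Medium, L→Small, XL→Small; Brio's induced payoffs -4, 2, 1, -2; outcome (Medium, M), payoffs (10, 2).
Brio gets 2 moving first and 7 moving second, so Brio prefers to move second.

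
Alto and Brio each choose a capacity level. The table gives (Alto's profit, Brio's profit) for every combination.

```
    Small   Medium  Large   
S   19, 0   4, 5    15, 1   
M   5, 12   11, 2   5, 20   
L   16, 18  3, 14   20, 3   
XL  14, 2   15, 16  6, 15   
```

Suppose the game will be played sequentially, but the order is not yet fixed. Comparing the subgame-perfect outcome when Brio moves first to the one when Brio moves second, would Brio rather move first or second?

second

If Alto leads: Brio's best replies are S→Medium, M→Large, L→Small, XL→Medium; Alto's induced payoffs 4, 5, 16, 15; outcome (L, Small), payoffs (16, 18).
If Brio leads: Alto's best replies are Small→S, Medium→XL, Large→L; Brio's induced payoffs 0, 16, 3; outcome (XL, Medium), payoffs (15, 16).
Brio gets 16 moving first and 18 moving second, so Brio prefers to move second.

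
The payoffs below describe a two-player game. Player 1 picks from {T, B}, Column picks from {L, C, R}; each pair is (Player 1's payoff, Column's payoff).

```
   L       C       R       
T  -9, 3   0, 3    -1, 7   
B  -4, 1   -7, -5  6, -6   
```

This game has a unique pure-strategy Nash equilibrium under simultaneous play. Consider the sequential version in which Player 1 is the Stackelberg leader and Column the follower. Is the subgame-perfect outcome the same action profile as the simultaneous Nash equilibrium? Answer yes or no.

no

Backward induction with Player 1 moving first.
- T: Column compares 3, 3, 7 and picks R; Player 1 would get -1.
- B: Column compares 1, -5, -6 and picks L; Player 1 would get -4.
Player 1's induced payoffs are -1, -4, so Player 1 commits to T. Subgame-perfect outcome: (T, R) with payoffs (-1, 7).
For the simultaneous game, intersect best replies.
Player 1's best replies: L→B; C→T; R→B.
Column's best replies: T→R; B→L.
Only (B, L) has each player best-responding; Nash payoffs (-4, 1).
Sequential outcome (T, R) differs from the Nash profile (B, L).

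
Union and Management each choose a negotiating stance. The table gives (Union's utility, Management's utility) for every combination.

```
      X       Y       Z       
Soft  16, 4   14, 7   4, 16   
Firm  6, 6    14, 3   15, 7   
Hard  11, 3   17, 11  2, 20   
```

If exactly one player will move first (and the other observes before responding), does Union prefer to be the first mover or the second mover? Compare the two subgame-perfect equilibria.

second

If Union leads: Management's best replies are Soft→Z, Firm→Z, Hard→Z; Union's induced payoffs 4, 15, 2; outcome (Firm, Z), payoffs (15, 7).
If Management leads: Union's best replies are X→Soft, Y→Hard, Z→Firm; Management's induced payoffs 4, 11, 7; outcome (Hard, Y), payoffs (17, 11).
Union gets 15 moving first and 17 moving second, so Union prefers to move second.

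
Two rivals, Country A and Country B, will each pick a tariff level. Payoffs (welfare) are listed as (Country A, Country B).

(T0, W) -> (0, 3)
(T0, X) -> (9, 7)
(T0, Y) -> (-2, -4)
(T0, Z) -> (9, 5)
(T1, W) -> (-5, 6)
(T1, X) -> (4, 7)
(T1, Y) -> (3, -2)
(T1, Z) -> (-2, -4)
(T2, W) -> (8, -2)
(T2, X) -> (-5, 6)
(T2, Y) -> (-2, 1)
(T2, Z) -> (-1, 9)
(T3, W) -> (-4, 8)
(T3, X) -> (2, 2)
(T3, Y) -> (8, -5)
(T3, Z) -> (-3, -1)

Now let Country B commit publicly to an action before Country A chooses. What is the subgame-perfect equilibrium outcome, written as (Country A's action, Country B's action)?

(T0, X)

Country A best-responds to each possible Country B move:
- W → Country A plays T2 (best of 0, -5, 8, -4); Country B gets -2.
- X → Country A plays T0 (best of 9, 4, -5, 2); Country B gets 7.
- Y → Country A plays T3 (best of -2, 3, -2, 8); Country B gets -5.
- Z → Country A plays T0 (best of 9, -2, -1, -3); Country B gets 5.
Maximizing over -2, 7, -5, 5, Country B chooses X. Subgame-perfect outcome: (T0, X) with payoffs (9, 7).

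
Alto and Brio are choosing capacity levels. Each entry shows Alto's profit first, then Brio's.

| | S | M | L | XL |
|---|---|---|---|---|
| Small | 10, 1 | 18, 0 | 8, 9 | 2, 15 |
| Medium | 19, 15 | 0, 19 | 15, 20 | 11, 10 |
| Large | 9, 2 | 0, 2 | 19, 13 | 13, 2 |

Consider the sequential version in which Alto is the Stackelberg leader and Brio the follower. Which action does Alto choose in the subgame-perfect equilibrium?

Large

Brio best-responds to each possible Alto move:
- Small: Brio compares 1, 0, 9, 15 and picks XL; Alto would get 2.
- Medium: Brio compares 15, 19, 20, 10 and picks L; Alto would get 15.
- Large: Brio compares 2, 2, 13, 2 and picks L; Alto would get 19.
Maximizing over 2, 15, 19, Alto chooses Large. Subgame-perfect outcome: (Large, L) with payoffs (19, 13).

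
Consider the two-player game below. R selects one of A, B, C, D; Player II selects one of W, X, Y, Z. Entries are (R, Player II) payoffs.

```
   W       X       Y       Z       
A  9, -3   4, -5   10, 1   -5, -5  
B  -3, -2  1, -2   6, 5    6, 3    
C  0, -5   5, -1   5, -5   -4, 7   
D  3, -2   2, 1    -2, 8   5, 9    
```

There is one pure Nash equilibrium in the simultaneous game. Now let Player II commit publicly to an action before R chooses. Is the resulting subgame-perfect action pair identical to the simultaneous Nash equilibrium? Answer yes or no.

no

Work backward from R's decision.
- W: R compares 9, -3, 0, 3 and picks A; Player II would get -3.
- X: R compares 4, 1, 5, 2 and picks C; Player II would get -1.
- Y: R compares 10, 6, 5, -2 and picks A; Player II would get 1.
- Z: R compares -5, 6, -4, 5 and picks B; Player II would get 3.
Maximizing over -3, -1, 1, 3, Player II chooses Z. Subgame-perfect outcome: (B, Z) with payoffs (6, 3).
For the simultaneous game, intersect best replies.
R's best replies: W→A; X→C; Y→A; Z→B.
Player II's best replies: A→Y; B→Y; C→Z; D→Z.
Only (A, Y) has each player best-responding; Nash payoffs (10, 1).
Sequential outcome (B, Z) differs from the Nash profile (A, Y).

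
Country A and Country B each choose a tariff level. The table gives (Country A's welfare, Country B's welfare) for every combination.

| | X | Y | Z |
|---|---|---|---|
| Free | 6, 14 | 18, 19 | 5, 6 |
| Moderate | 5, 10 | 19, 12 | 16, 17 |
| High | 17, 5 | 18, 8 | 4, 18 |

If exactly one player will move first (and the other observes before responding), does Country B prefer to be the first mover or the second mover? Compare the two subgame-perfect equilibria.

If Country A leads: Country B's best replies are Free→Y, Moderate→Z, High→Z; Country A's induced payoffs 18, 16, 4; outcome (Free, Y), payoffs (18, 19).
If Country B leads: Country A's best replies are X→High, Y→Moderate, Z→Moderate; Country B's induced payoffs 5, 12, 17; outcome (Moderate, Z), payoffs (16, 17).
Country B gets 17 moving first and 19 moving second, so Country B prefers to move second.

second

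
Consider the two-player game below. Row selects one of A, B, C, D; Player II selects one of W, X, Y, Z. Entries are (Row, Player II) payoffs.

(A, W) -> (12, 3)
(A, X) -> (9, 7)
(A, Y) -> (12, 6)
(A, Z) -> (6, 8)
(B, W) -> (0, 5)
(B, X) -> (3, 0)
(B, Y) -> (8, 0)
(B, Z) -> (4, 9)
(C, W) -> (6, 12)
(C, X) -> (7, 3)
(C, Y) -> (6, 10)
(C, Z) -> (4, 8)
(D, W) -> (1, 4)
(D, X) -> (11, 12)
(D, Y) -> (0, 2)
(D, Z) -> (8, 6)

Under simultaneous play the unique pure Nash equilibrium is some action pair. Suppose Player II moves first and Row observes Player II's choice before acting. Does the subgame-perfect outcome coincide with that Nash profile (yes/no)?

yes

Solve by backward induction (Player II leads).
- W → Row plays A (best of 12, 0, 6, 1); Player II gets 3.
- X → Row plays D (best of 9, 3, 7, 11); Player II gets 12.
- Y → Row plays A (best of 12, 8, 6, 0); Player II gets 6.
- Z → Row plays D (best of 6, 4, 4, 8); Player II gets 6.
Player II's induced payoffs are 3, 12, 6, 6, so Player II commits to X. Subgame-perfect outcome: (D, X) with payoffs (11, 12).
For the simultaneous game, intersect best replies.
Row's best replies: W→A; X→D; Y→A; Z→D.
Player II's best replies: A→Z; B→Z; C→W; D→X.
The unique mutual best reply is (D, X), giving (11, 12).
Sequential outcome (D, X) coincides with the Nash profile (D, X).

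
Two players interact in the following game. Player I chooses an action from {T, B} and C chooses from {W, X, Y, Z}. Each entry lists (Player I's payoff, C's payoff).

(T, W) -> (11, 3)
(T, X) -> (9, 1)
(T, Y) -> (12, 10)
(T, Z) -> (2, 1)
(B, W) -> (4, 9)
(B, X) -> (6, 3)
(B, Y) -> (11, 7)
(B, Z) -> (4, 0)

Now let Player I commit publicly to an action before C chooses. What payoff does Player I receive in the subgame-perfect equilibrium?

Work backward from C's decision.
- T → C plays Y (best of 3, 1, 10, 1); Player I gets 12.
- B → C plays W (best of 9, 3, 7, 0); Player I gets 4.
Player I's induced payoffs are 12, 4, so Player I commits to T. Subgame-perfect outcome: (T, Y) with payoffs (12, 10).

12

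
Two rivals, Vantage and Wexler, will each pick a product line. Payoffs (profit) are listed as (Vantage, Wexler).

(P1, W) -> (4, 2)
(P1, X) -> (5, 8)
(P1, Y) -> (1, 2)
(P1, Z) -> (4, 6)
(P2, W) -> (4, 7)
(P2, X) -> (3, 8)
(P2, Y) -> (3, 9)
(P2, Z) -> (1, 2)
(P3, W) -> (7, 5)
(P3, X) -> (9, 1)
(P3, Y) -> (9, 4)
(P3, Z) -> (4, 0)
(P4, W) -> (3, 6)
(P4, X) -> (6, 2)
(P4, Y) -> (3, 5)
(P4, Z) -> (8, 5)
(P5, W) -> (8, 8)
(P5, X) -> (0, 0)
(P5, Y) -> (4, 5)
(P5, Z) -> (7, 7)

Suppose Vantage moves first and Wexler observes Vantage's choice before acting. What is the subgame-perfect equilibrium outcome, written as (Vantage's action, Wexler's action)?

(P5, W)

Backward induction with Vantage moving first.
- P1 → Wexler plays X (best of 2, 8, 2, 6); Vantage gets 5.
- P2 → Wexler plays Y (best of 7, 8, 9, 2); Vantage gets 3.
- P3 → Wexler plays W (best of 5, 1, 4, 0); Vantage gets 7.
- P4 → Wexler plays W (best of 6, 2, 5, 5); Vantage gets 3.
- P5 → Wexler plays W (best of 8, 0, 5, 7); Vantage gets 8.
Among 5, 3, 7, 3, 8, the best is 8 at P5. Subgame-perfect outcome: (P5, W) with payoffs (8, 8).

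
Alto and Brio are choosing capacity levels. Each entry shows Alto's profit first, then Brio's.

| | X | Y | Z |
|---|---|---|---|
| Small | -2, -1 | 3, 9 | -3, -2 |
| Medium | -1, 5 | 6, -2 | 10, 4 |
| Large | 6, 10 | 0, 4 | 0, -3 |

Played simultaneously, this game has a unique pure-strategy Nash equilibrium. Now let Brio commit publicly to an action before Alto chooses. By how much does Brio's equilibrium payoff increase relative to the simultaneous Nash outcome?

Solve by backward induction (Brio leads).
- X: BR = Large, leader payoff 10.
- Y: BR = Medium, leader payoff -2.
- Z: BR = Medium, leader payoff 4.
Brio's induced payoffs are 10, -2, 4, so Brio commits to X. Subgame-perfect outcome: (Large, X) with payoffs (6, 10).
For the simultaneous game, intersect best replies.
Alto's best replies: X→Large; Y→Medium; Z→Medium.
Brio's best replies: Small→Y; Medium→X; Large→X.
Only (Large, X) has each player best-responding; Nash payoffs (6, 10).
Brio's commitment gain: 10 − 10 = 0.

0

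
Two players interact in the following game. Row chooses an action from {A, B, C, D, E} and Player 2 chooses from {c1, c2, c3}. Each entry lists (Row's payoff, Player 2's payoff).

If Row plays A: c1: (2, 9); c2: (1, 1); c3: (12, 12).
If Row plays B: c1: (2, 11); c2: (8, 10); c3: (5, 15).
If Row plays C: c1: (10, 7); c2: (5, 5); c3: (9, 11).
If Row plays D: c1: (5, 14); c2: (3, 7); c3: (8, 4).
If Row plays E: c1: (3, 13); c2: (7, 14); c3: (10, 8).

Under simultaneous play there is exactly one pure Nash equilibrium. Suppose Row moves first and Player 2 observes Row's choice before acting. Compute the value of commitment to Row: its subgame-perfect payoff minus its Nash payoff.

Work backward from Player 2's decision.
- A: Player 2 compares 9, 1, 12 and picks c3; Row would get 12.
- B: Player 2 compares 11, 10, 15 and picks c3; Row would get 5.
- C: Player 2 compares 7, 5, 11 and picks c3; Row would get 9.
- D: Player 2 compares 14, 7, 4 and picks c1; Row would get 5.
- E: Player 2 compares 13, 14, 8 and picks c2; Row would get 7.
Row's induced payoffs are 12, 5, 9, 5, 7, so Row commits to A. Subgame-perfect outcome: (A, c3) with payoffs (12, 12).
For the simultaneous game, intersect best replies.
Row's best replies: c1→C; c2→B; c3→A.
Player 2's best replies: A→c3; B→c3; C→c3; D→c1; E→c2.
Only (A, c3) has each player best-responding; Nash payoffs (12, 12).
Row's commitment gain: 12 − 12 = 0.

0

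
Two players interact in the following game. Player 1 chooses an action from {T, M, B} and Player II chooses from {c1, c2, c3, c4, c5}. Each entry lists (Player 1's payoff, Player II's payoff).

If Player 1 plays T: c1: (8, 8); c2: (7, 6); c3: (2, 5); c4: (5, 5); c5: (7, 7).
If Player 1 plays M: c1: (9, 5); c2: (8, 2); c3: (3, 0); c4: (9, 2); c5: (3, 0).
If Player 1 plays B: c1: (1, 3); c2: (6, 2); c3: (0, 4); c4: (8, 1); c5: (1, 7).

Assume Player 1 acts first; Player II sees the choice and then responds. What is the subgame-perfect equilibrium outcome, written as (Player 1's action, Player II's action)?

(M, c1)

Player II best-responds to each possible Player 1 move:
- T → Player II plays c1 (best of 8, 6, 5, 5, 7); Player 1 gets 8.
- M → Player II plays c1 (best of 5, 2, 0, 2, 0); Player 1 gets 9.
- B → Player II plays c5 (best of 3, 2, 4, 1, 7); Player 1 gets 1.
Among 8, 9, 1, the best is 9 at M. Subgame-perfect outcome: (M, c1) with payoffs (9, 5).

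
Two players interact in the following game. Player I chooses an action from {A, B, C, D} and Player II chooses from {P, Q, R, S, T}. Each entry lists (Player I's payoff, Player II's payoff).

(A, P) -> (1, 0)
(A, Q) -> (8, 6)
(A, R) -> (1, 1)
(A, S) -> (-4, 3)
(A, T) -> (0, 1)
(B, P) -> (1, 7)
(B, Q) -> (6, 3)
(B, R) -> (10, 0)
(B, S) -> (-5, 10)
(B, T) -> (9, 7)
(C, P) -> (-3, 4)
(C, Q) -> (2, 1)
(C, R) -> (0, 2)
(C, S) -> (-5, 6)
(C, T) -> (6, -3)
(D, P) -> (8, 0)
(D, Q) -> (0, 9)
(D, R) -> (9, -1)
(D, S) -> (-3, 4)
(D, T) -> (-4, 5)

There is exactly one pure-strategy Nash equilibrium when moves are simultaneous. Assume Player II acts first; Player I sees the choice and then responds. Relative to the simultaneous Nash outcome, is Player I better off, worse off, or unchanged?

Backward induction with Player II moving first.
- P: Player I compares 1, 1, -3, 8 and picks D; Player II would get 0.
- Q: Player I compares 8, 6, 2, 0 and picks A; Player II would get 6.
- R: Player I compares 1, 10, 0, 9 and picks B; Player II would get 0.
- S: Player I compares -4, -5, -5, -3 and picks D; Player II would get 4.
- T: Player I compares 0, 9, 6, -4 and picks B; Player II would get 7.
Player II's induced payoffs are 0, 6, 0, 4, 7, so Player II commits to T. Subgame-perfect outcome: (B, T) with payoffs (9, 7).
Now find the simultaneous Nash equilibrium.
Player I's best replies: P→D; Q→A; R→B; S→D; T→B.
Player II's best replies: A→Q; B→S; C→S; D→Q.
Only (A, Q) has each player best-responding; Nash payoffs (8, 6).
Player I earns 9 sequentially versus 8 at the Nash outcome: better off.

better off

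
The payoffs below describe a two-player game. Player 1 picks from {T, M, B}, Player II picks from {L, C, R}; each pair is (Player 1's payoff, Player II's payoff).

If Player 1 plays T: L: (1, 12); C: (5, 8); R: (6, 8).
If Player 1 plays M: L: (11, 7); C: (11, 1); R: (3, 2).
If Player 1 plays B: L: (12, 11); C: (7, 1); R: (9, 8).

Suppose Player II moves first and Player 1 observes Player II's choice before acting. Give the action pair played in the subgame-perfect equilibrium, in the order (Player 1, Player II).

(B, L)

Solve by backward induction (Player II leads).
- L: BR = B, leader payoff 11.
- C: BR = M, leader payoff 1.
- R: BR = B, leader payoff 8.
Player II's induced payoffs are 11, 1, 8, so Player II commits to L. Subgame-perfect outcome: (B, L) with payoffs (12, 11).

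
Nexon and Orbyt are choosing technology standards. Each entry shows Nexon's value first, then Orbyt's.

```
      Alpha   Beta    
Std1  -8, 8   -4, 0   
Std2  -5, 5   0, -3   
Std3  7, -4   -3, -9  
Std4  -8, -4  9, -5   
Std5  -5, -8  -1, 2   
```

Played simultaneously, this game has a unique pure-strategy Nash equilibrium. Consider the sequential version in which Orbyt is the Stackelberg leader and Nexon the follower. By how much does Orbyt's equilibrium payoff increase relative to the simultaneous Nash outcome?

0

Nexon best-responds to each possible Orbyt move:
- Alpha: BR = Std3, leader payoff -4.
- Beta: BR = Std4, leader payoff -5.
Among -4, -5, the best is -4 at Alpha. Subgame-perfect outcome: (Std3, Alpha) with payoffs (7, -4).
For the simultaneous game, intersect best replies.
Nexon's best replies: Alpha→Std3; Beta→Std4.
Orbyt's best replies: Std1→Alpha; Std2→Alpha; Std3→Alpha; Std4→Alpha; Std5→Beta.
The unique mutual best reply is (Std3, Alpha), giving (7, -4).
Orbyt's commitment gain: -4 − -4 = 0.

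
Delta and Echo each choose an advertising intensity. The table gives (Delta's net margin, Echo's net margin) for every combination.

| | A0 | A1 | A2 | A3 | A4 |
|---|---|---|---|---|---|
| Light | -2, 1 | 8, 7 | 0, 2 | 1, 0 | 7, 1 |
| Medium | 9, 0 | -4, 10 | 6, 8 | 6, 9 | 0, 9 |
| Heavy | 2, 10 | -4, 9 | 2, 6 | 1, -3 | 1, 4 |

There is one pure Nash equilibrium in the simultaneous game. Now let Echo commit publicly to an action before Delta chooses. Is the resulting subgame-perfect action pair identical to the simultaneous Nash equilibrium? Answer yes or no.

Delta best-responds to each possible Echo move:
- A0: Delta compares -2, 9, 2 and picks Medium; Echo would get 0.
- A1: Delta compares 8, -4, -4 and picks Light; Echo would get 7.
- A2: Delta compares 0, 6, 2 and picks Medium; Echo would get 8.
- A3: Delta compares 1, 6, 1 and picks Medium; Echo would get 9.
- A4: Delta compares 7, 0, 1 and picks Light; Echo would get 1.
Among 0, 7, 8, 9, 1, the best is 9 at A3. Subgame-perfect outcome: (Medium, A3) with payoffs (6, 9).
Under simultaneous play:
Delta's best replies: A0→Medium; A1→Light; A2→Medium; A3→Medium; A4→Light.
Echo's best replies: Light→A1; Medium→A1; Heavy→A0.
Only (Light, A1) has each player best-responding; Nash payoffs (8, 7).
Sequential outcome (Medium, A3) differs from the Nash profile (Light, A1).

no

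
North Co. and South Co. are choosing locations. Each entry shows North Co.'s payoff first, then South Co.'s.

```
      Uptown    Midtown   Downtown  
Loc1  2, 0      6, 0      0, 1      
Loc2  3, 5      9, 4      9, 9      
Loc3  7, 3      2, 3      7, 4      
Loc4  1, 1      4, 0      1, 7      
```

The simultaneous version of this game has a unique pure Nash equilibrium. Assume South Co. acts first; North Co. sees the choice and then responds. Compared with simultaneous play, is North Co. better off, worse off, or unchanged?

unchanged

Solve by backward induction (South Co. leads).
- Uptown: BR = Loc3, leader payoff 3.
- Midtown: BR = Loc2, leader payoff 4.
- Downtown: BR = Loc2, leader payoff 9.
South Co.'s induced payoffs are 3, 4, 9, so South Co. commits to Downtown. Subgame-perfect outcome: (Loc2, Downtown) with payoffs (9, 9).
Now find the simultaneous Nash equilibrium.
North Co.'s best replies: Uptown→Loc3; Midtown→Loc2; Downtown→Loc2.
South Co.'s best replies: Loc1→Downtown; Loc2→Downtown; Loc3→Downtown; Loc4→Downtown.
Only (Loc2, Downtown) has each player best-responding; Nash payoffs (9, 9).
North Co. earns 9 sequentially versus 9 at the Nash outcome: unchanged.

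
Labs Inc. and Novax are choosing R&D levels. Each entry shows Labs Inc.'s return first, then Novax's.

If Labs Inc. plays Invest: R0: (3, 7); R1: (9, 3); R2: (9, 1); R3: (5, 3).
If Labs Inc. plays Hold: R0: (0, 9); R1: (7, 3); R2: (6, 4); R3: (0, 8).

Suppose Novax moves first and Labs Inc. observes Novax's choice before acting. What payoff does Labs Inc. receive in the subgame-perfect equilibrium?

Backward induction with Novax moving first.
- R0: Labs Inc. compares 3, 0 and picks Invest; Novax would get 7.
- R1: Labs Inc. compares 9, 7 and picks Invest; Novax would get 3.
- R2: Labs Inc. compares 9, 6 and picks Invest; Novax would get 1.
- R3: Labs Inc. compares 5, 0 and picks Invest; Novax would get 3.
Among 7, 3, 1, 3, the best is 7 at R0. Subgame-perfect outcome: (Invest, R0) with payoffs (3, 7).

3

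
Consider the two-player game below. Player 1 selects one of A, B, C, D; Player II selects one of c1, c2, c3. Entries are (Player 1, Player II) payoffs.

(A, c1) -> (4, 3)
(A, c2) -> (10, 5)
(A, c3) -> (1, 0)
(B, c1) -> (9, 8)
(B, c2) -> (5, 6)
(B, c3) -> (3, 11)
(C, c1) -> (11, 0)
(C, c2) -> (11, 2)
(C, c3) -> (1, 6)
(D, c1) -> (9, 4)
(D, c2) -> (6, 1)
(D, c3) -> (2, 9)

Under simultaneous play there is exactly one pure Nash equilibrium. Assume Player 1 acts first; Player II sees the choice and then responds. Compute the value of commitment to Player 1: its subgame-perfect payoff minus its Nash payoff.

Work backward from Player II's decision.
- A → Player II plays c2 (best of 3, 5, 0); Player 1 gets 10.
- B → Player II plays c3 (best of 8, 6, 11); Player 1 gets 3.
- C → Player II plays c3 (best of 0, 2, 6); Player 1 gets 1.
- D → Player II plays c3 (best of 4, 1, 9); Player 1 gets 2.
Among 10, 3, 1, 2, the best is 10 at A. Subgame-perfect outcome: (A, c2) with payoffs (10, 5).
Under simultaneous play:
Player 1's best replies: c1→C; c2→C; c3→B.
Player II's best replies: A→c2; B→c3; C→c3; D→c3.
Only (B, c3) has each player best-responding; Nash payoffs (3, 11).
Player 1's commitment gain: 10 − 3 = 7.

7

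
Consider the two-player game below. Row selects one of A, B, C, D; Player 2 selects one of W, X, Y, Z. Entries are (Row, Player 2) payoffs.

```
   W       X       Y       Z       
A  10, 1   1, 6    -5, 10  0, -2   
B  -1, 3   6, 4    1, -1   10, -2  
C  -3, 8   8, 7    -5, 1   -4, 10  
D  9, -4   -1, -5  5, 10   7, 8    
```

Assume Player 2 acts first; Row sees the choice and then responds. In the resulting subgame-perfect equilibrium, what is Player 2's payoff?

Backward induction with Player 2 moving first.
- W → Row plays A (best of 10, -1, -3, 9); Player 2 gets 1.
- X → Row plays C (best of 1, 6, 8, -1); Player 2 gets 7.
- Y → Row plays D (best of -5, 1, -5, 5); Player 2 gets 10.
- Z → Row plays B (best of 0, 10, -4, 7); Player 2 gets -2.
Player 2's induced payoffs are 1, 7, 10, -2, so Player 2 commits to Y. Subgame-perfect outcome: (D, Y) with payoffs (5, 10).

10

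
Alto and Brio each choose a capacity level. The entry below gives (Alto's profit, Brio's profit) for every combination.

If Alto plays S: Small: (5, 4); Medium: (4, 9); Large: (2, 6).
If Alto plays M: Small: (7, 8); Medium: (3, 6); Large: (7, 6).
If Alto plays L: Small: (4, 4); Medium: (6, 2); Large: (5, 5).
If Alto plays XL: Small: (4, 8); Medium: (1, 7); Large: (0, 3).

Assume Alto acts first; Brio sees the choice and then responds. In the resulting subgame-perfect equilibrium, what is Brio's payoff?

Solve by backward induction (Alto leads).
- S: BR = Medium, leader payoff 4.
- M: BR = Small, leader payoff 7.
- L: BR = Large, leader payoff 5.
- XL: BR = Small, leader payoff 4.
Among 4, 7, 5, 4, the best is 7 at M. Subgame-perfect outcome: (M, Small) with payoffs (7, 8).

8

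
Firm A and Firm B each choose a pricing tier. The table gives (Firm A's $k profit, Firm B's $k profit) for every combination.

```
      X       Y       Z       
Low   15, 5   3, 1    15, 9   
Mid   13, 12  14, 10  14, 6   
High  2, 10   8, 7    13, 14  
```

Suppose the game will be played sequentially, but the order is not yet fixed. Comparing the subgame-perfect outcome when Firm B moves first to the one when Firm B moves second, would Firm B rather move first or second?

first

If Firm A leads: Firm B's best replies are Low→Z, Mid→X, High→Z; Firm A's induced payoffs 15, 13, 13; outcome (Low, Z), payoffs (15, 9).
If Firm B leads: Firm A's best replies are X→Low, Y→Mid, Z→Low; Firm B's induced payoffs 5, 10, 9; outcome (Mid, Y), payoffs (14, 10).
Firm B gets 10 moving first and 9 moving second, so Firm B prefers to move first.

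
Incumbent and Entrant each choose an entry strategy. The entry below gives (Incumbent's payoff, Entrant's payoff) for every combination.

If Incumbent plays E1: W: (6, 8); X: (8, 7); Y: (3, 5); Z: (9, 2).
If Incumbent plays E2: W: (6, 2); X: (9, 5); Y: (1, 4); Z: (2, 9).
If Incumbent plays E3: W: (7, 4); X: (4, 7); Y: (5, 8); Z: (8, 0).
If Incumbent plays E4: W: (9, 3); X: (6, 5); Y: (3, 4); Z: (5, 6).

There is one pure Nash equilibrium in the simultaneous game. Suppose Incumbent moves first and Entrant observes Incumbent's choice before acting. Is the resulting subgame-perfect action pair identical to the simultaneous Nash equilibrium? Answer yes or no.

Backward induction with Incumbent moving first.
- E1: BR = W, leader payoff 6.
- E2: BR = Z, leader payoff 2.
- E3: BR = Y, leader payoff 5.
- E4: BR = Z, leader payoff 5.
Among 6, 2, 5, 5, the best is 6 at E1. Subgame-perfect outcome: (E1, W) with payoffs (6, 8).
Under simultaneous play:
Incumbent's best replies: W→E4; X→E2; Y→E3; Z→E1.
Entrant's best replies: E1→W; E2→Z; E3→Y; E4→Z.
The unique mutual best reply is (E3, Y), giving (5, 8).
Sequential outcome (E1, W) differs from the Nash profile (E3, Y).

no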